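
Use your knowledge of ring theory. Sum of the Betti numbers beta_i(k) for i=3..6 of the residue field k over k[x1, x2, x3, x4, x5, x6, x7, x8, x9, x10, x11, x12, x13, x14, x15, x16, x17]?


Koszul resolution: beta_i(k)=C(n,i), n=17
C(17,3)=680, C(17,4)=2380, C(17,5)=6188, C(17,6)=12376
Sum=21624


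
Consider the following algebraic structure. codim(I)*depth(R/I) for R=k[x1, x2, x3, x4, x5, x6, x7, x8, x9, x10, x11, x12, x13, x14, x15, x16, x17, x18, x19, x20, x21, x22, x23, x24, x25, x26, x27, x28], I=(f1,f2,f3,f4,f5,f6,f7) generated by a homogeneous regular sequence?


codim=7, depth=dim(R/I)=28-7=21
Product=7*21=147


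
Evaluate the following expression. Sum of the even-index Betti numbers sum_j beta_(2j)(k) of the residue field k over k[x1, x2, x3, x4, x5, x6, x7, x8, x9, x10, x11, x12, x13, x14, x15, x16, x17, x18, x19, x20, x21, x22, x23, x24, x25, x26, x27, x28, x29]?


Koszul resolution: beta_i(k)=C(n,i), n=29
sum_even C(29,i) = 2^(n-1) = 2^28 = 268435456


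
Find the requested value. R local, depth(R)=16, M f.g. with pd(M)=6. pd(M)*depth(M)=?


pd+depth=16
depth=16-6=10
pd*depth=6*10=60


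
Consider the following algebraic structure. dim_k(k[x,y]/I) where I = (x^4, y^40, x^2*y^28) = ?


k[x,y]/I, I = (x^4, y^40, x^2*y^28)
Rect: 4x40=160. Corner: (4-2)x(40-28)=24.
dim = 160-24 = 136


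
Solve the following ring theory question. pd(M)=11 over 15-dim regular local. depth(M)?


pd+depth=depth(R)=15
depth=15-11=4


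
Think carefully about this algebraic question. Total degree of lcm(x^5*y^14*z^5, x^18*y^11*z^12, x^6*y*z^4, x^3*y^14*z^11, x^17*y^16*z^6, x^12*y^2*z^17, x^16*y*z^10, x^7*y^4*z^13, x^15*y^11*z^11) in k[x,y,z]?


lcm = componentwise max:
x: max(5,18,6,3,17,12,16,7,15)=18
y: max(14,11,1,14,16,2,1,4,11)=16
z: max(5,12,4,11,6,17,10,13,11)=17
Total=18+16+17=51


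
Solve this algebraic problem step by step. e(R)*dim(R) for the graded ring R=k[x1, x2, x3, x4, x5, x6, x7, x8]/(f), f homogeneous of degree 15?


e(R)=deg(f)=15, dim(R)=8-1=7
e*dim=15*7=105


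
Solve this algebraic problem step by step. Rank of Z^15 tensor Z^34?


rank(M(x)N) = rank(M)*rank(N)
15*34 = 510


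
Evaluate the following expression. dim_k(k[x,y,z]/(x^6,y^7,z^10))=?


Basis: x^iy^jz^k, i<6,j<7,k<10
6*7*10=420


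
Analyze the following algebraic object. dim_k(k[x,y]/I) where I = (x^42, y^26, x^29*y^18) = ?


k[x,y]/I, I = (x^42, y^26, x^29*y^18)
Rect: 42x26=1092. Corner: (42-29)x(26-18)=104.
dim = 1092-104 = 988


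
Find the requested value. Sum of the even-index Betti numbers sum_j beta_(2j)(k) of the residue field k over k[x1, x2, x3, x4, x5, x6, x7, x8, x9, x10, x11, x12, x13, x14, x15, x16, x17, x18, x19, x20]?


Koszul resolution: beta_i(k)=C(n,i), n=20
sum_even C(20,i) = 2^(n-1) = 2^19 = 524288


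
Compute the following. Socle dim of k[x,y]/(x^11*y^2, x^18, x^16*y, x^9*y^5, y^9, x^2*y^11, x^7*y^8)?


Socle = ann(m) = span of standard monomials u with x*u, y*u in I (staircase corners).
Redundant generators: x^2*y^11
Minimal generators: x^18, x^16*y, x^11*y^2, x^9*y^5, x^7*y^8, y^9
Corners: x^6y^8, x^8y^7, x^10y^4, x^15y, x^17
Socle dim=5


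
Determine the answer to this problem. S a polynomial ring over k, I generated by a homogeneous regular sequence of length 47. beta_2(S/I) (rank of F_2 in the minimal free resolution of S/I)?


Regular sequence => Koszul complex is the minimal free resolution.
Syz_1 minimally generated by Koszul relations f_i*e_j - f_j*e_i (i<j): mu(Syz_1) = beta_2 = C(m,2) = m(m-1)/2
m=47
47*46/2 = 1081


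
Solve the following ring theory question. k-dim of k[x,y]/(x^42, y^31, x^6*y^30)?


k[x,y]/I, I = (x^42, y^31, x^6*y^30)
Rect: 42x31=1302. Corner: (42-6)x(31-30)=36.
dim = 1302-36 = 1266


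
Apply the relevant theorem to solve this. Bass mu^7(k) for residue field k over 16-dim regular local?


C(n,i)=C(16,7)=11440


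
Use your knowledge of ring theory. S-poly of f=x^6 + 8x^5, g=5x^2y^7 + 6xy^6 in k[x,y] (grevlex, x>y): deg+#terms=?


LT(f)=x^6, LT(g)=5x^2y^7
lcm(LM)=x^6y^7
S(f,g) (scaled by 5 to clear denominators) = 5y^7*f - x^4*g = 40x^5y^7 - 6x^5y^6
2 terms, deg 12.
12+2=14


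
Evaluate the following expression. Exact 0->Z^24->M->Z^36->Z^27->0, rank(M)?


Alt sum=0:
(-1)^0*24 + (-1)^1*? + (-1)^2*36 + (-1)^3*27=0
rank(M)=33


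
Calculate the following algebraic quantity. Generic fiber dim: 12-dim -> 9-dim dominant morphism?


dim(fiber)=dim(X)-dim(Y)=12-9=3


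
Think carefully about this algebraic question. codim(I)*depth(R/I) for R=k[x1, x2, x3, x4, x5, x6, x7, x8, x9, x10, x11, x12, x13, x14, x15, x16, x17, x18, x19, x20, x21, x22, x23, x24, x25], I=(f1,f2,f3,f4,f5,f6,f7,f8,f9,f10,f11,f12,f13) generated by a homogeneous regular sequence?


codim=13, depth=dim(R/I)=25-13=12
Product=13*12=156


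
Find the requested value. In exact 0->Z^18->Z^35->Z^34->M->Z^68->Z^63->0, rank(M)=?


Alt sum=0:
(-1)^0*18 + (-1)^1*35 + (-1)^2*34 + (-1)^3*? + (-1)^4*68 + (-1)^5*63=0
rank(M)=22


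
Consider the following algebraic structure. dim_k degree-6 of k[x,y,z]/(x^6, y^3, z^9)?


Need i<6, j<3, k<9 with i+j+k=6.
For each i, j ranges over max(0,6-i-8)..min(2,6-i):
  i=0: j in [0,2] -> 3
  i=1: j in [0,2] -> 3
  i=2: j in [0,2] -> 3
  i=3: j in [0,2] -> 3
  i=4: j in [0,2] -> 3
  i=5: j in [0,1] -> 2
H(6) = 3+3+3+3+3+2 = 17


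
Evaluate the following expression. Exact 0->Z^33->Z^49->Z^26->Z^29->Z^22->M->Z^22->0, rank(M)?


Alt sum=0:
(-1)^0*33 + (-1)^1*49 + (-1)^2*26 + (-1)^3*29 + (-1)^4*22 + (-1)^5*? + (-1)^6*22=0
rank(M)=25


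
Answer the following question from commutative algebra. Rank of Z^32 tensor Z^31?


rank(M(x)N) = rank(M)*rank(N)
32*31 = 992


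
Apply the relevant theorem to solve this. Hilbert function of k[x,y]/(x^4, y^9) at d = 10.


k[x,y], I = (x^4, y^9), d = 10
Need i < 4 and d-i < 9.
Range: 2 <= i <= 3.
H(10) = 2


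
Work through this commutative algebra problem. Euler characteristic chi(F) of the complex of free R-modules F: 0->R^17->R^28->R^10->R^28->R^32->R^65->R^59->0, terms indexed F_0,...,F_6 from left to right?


chi = sum (-1)^i * rank:
(-1)^0*17=17
(-1)^1*28=-28
(-1)^2*10=10
(-1)^3*28=-28
(-1)^4*32=32
(-1)^5*65=-65
(-1)^6*59=59
chi=-3


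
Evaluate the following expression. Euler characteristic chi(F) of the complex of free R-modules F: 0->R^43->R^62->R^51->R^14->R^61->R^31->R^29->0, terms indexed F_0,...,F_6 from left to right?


chi = sum (-1)^i * rank:
(-1)^0*43=43
(-1)^1*62=-62
(-1)^2*51=51
(-1)^3*14=-14
(-1)^4*61=61
(-1)^5*31=-31
(-1)^6*29=29
chi=77


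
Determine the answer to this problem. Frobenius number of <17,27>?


gcd(17,27)=1 => F=ab-a-b=17*27-17-27=459-44=415


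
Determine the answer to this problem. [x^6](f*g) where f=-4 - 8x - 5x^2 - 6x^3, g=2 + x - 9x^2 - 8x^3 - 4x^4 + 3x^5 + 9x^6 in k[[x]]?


[x^6] = sum a_i*b_j, i+j=6
  -4*9=-36
  -8*3=-24
  -5*-4=20
  -6*-8=48
Sum=8


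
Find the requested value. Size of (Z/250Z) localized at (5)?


5-primary part: 250=5^3*2
Size=5^3=125


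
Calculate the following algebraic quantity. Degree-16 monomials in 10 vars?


C(d+n-1,n-1)=C(25,9)=2042975


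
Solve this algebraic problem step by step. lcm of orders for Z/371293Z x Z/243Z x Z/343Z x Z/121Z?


Exponent = lcm of the cyclic orders; pairwise coprime => product.
13^5*3^5*7^3*11^2=371293*243*343*121=3744574931097


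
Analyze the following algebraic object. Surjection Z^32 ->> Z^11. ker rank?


rank(ker) = 32-11 = 21


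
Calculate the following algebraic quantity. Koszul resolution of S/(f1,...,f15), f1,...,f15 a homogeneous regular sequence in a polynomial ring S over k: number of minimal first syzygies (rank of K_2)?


Regular sequence => Koszul complex is the minimal free resolution.
Syz_1 minimally generated by Koszul relations f_i*e_j - f_j*e_i (i<j): mu(Syz_1) = beta_2 = C(m,2) = m(m-1)/2
m=15
15*14/2 = 105


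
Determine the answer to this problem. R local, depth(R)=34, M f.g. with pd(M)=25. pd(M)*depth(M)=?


pd+depth=34
depth=34-25=9
pd*depth=25*9=225


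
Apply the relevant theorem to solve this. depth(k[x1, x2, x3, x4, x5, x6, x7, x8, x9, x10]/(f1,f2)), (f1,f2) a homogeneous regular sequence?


depth(R)=10
depth(R/I)=10-2=8


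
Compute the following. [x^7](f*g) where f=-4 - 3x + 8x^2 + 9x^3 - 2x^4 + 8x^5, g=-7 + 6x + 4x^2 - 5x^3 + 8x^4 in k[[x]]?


[x^7] = sum a_i*b_j, i+j=7
  9*8=72
  -2*-5=10
  8*4=32
Sum=114


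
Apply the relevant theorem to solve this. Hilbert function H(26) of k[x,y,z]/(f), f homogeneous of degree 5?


C(28,2)-C(23,2)=378-253=125


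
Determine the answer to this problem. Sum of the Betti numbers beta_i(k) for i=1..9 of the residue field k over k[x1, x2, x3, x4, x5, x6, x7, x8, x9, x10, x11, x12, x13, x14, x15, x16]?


Koszul resolution: beta_i(k)=C(n,i), n=16
C(16,1)=16, C(16,2)=120, C(16,3)=560, C(16,4)=1820, C(16,5)=4368, C(16,6)=8008, C(16,7)=11440, C(16,8)=12870, C(16,9)=11440
Sum=50642


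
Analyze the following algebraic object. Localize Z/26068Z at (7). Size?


7-primary part: 26068=7^3*76
Size=7^3=343


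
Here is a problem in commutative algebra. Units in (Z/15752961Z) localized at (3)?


Local ring = Z/6561Z.
phi(6561) = 3^7*(3-1) = 4374


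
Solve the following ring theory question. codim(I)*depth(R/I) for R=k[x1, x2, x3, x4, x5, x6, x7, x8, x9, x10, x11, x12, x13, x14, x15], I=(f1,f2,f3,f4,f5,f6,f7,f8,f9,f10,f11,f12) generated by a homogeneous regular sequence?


codim=12, depth=dim(R/I)=15-12=3
Product=12*3=36


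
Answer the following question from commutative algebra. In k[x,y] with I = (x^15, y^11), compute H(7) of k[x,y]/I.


k[x,y], I = (x^15, y^11), d = 7
Need i < 15 and d-i < 11.
Range: 0 <= i <= 7.
H(7) = 8


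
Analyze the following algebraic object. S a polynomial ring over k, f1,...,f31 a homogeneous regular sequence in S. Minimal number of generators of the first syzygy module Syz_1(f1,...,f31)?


Regular sequence => Koszul complex is the minimal free resolution.
Syz_1 minimally generated by Koszul relations f_i*e_j - f_j*e_i (i<j): mu(Syz_1) = beta_2 = C(m,2) = m(m-1)/2
m=31
31*30/2 = 465


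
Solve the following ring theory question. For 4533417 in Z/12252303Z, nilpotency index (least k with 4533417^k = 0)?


4533417^k mod 12252303:
k=1: 4533417
k=2: 3671325
k=3: 8501598
k=4: 3500658
k=5: 0
First zero at k = 5


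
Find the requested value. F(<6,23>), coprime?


gcd(6,23)=1 => F=ab-a-b=6*23-6-23=138-29=109


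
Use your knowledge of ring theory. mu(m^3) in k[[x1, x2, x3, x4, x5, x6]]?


C(n+d-1,d)=C(8,3)=56


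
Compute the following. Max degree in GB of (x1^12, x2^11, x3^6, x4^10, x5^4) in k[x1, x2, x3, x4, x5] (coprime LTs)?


Pure powers, coprime LTs => already GB.
Degrees: 12, 11, 6, 10, 4
Max=12


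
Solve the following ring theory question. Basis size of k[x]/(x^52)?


Basis: 1,x,...,x^51
dim=52


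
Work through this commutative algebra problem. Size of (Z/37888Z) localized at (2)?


2-primary part: 37888=2^10*37
Size=2^10=1024


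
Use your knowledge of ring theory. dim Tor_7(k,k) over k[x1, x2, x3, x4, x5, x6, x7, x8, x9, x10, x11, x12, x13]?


Koszul: C(n,i)=C(13,7)=1716


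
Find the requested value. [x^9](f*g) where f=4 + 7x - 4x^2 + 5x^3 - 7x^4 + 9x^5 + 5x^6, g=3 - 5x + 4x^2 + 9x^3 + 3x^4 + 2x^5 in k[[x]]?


[x^9] = sum a_i*b_j, i+j=9
  -7*2=-14
  9*3=27
  5*9=45
Sum=58


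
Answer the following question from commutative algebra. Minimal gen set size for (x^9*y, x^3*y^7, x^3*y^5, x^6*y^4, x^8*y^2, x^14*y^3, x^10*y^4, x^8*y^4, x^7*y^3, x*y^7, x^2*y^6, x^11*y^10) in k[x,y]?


Remove redundant (divisible by others).
x^10*y^4 redundant.
x^8*y^4 redundant.
x^3*y^7 redundant.
x^14*y^3 redundant.
x^11*y^10 redundant.
Min: x^9*y, x^8*y^2, x^7*y^3, x^6*y^4, x^3*y^5, x^2*y^6, x*y^7
Count=7


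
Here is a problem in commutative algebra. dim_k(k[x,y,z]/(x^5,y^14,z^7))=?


Basis: x^iy^jz^k, i<5,j<14,k<7
5*14*7=490


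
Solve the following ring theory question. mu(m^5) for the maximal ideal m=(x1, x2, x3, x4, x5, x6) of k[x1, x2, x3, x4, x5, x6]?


Graded Nakayama: mu(m^d) = dim_k (m^d/m^(d+1)) = #degree-5 monomials in 6 vars
C(n+d-1,d)=C(10,5)=252


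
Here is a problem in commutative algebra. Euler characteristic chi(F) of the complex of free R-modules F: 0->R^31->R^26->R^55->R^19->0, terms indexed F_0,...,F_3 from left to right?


chi = sum (-1)^i * rank:
(-1)^0*31=31
(-1)^1*26=-26
(-1)^2*55=55
(-1)^3*19=-19
chi=41


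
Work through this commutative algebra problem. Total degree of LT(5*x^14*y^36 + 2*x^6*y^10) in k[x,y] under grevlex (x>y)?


LT: 5*x^14*y^36
deg_x=14, deg_y=36
Total=14+36=50


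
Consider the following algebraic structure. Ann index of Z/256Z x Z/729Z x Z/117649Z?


Exponent = lcm of the cyclic orders; pairwise coprime => product.
2^8*3^6*7^6=256*729*117649=21956126976


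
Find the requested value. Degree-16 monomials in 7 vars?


C(d+n-1,n-1)=C(22,6)=74613


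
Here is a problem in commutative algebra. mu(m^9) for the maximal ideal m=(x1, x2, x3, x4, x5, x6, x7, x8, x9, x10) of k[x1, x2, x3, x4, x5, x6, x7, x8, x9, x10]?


Graded Nakayama: mu(m^d) = dim_k (m^d/m^(d+1)) = #degree-9 monomials in 10 vars
C(n+d-1,d)=C(18,9)=48620


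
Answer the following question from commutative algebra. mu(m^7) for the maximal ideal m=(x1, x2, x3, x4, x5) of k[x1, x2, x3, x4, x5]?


Graded Nakayama: mu(m^d) = dim_k (m^d/m^(d+1)) = #degree-7 monomials in 5 vars
C(n+d-1,d)=C(11,7)=330


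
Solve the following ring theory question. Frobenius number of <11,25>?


gcd(11,25)=1 => F=ab-a-b=11*25-11-25=275-36=239


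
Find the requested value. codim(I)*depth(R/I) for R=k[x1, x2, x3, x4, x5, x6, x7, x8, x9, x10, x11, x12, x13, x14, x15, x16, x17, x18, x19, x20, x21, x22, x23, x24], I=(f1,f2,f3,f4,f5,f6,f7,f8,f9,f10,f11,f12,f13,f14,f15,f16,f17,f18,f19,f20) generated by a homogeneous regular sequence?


codim=20, depth=dim(R/I)=24-20=4
Product=20*4=80


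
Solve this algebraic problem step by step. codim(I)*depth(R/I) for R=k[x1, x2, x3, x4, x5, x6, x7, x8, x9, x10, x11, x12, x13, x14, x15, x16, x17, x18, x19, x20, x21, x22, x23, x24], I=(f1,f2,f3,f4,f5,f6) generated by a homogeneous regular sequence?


codim=6, depth=dim(R/I)=24-6=18
Product=6*18=108


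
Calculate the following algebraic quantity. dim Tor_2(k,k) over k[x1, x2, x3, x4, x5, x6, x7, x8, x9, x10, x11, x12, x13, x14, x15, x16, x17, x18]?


Koszul: C(n,i)=C(18,2)=153


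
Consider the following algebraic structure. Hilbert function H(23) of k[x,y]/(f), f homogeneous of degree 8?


H(t)=d for t>=d-1.
d=8, t=23
H(23)=8


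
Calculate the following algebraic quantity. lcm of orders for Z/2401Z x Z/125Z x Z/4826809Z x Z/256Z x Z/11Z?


Exponent = lcm of the cyclic orders; pairwise coprime => product.
7^4*5^3*13^6*2^8*11^1=2401*125*4826809*256*11=4079387279968000


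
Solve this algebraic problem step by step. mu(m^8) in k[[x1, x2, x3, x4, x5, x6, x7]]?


C(n+d-1,d)=C(14,8)=3003


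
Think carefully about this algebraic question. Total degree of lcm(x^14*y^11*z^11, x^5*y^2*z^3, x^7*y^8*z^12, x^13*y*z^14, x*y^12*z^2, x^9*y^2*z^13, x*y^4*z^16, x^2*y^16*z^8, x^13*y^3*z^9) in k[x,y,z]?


lcm = componentwise max:
x: max(14,5,7,13,1,9,1,2,13)=14
y: max(11,2,8,1,12,2,4,16,3)=16
z: max(11,3,12,14,2,13,16,8,9)=16
Total=14+16+16=46


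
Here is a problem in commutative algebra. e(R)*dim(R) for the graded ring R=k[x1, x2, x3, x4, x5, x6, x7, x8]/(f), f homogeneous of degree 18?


e(R)=deg(f)=18, dim(R)=8-1=7
e*dim=18*7=126


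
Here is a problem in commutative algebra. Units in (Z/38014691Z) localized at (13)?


Local ring = Z/28561Z.
phi(28561) = 13^3*(13-1) = 26364


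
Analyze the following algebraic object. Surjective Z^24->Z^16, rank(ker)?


rank(ker) = 24-16 = 8


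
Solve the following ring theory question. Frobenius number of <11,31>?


gcd(11,31)=1 => F=ab-a-b=11*31-11-31=341-42=299


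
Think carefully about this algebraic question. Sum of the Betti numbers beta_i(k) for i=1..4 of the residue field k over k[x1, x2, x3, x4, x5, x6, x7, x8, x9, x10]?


Koszul resolution: beta_i(k)=C(n,i), n=10
C(10,1)=10, C(10,2)=45, C(10,3)=120, C(10,4)=210
Sum=385


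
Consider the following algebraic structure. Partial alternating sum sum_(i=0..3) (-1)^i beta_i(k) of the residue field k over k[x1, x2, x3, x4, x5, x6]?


Koszul resolution: beta_i(k)=C(n,i), n=6
sum_(i=0..p) (-1)^i C(n,i) = (-1)^p C(n-1,p)
(-1)^3*C(5,3) = (-1)^3*10 = -10


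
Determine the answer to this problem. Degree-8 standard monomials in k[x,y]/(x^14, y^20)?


k[x,y], I = (x^14, y^20), d = 8
Need i < 14 and d-i < 20.
Range: 0 <= i <= 8.
H(8) = 9


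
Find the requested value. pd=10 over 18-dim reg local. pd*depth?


pd+depth=18
depth=18-10=8
pd*depth=10*8=80


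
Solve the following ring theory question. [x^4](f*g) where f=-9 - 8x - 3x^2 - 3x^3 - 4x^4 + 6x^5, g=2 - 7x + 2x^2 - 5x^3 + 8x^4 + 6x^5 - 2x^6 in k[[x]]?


[x^4] = sum a_i*b_j, i+j=4
  -9*8=-72
  -8*-5=40
  -3*2=-6
  -3*-7=21
  -4*2=-8
Sum=-25


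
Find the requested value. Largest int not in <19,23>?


gcd(19,23)=1 => F=ab-a-b=19*23-19-23=437-42=395


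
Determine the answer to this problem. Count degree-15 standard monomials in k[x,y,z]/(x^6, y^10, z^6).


Need i<6, j<10, k<6 with i+j+k=15.
For each i, j ranges over max(0,15-i-5)..min(9,15-i):
  i=0: j in [10,9] -> 0
  i=1: j in [9,9] -> 1
  i=2: j in [8,9] -> 2
  i=3: j in [7,9] -> 3
  i=4: j in [6,9] -> 4
  i=5: j in [5,9] -> 5
H(15) = 0+1+2+3+4+5 = 15


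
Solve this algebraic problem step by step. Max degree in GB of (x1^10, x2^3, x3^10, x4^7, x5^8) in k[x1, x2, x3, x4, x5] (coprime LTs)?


Pure powers, coprime LTs => already GB.
Degrees: 10, 3, 10, 7, 8
Max=10


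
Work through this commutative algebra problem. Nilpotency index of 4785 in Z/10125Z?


4785^k mod 10125:
k=1: 4785
k=2: 3600
k=3: 3375
k=4: 0
First zero at k = 4


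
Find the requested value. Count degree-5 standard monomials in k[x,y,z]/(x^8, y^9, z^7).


Need i<8, j<9, k<7 with i+j+k=5.
For each i, j ranges over max(0,5-i-6)..min(8,5-i):
  i=0: j in [0,5] -> 6
  i=1: j in [0,4] -> 5
  i=2: j in [0,3] -> 4
  i=3: j in [0,2] -> 3
  i=4: j in [0,1] -> 2
  i=5: j in [0,0] -> 1
H(5) = 6+5+4+3+2+1 = 21


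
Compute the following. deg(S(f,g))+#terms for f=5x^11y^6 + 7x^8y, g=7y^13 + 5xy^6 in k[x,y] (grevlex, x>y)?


LT(f)=5x^11y^6, LT(g)=7y^13
lcm(LM)=x^11y^13
S(f,g) (scaled by 35 to clear denominators) = 7y^7*f - 5x^11*g = -25x^12y^6 + 49x^8y^8
2 terms, deg 18.
18+2=20


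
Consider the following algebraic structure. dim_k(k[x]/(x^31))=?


Basis: 1,x,...,x^30
dim=31


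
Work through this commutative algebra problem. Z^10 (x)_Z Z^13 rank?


rank(M(x)N) = rank(M)*rank(N)
10*13 = 130


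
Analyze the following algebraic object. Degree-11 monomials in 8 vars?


C(d+n-1,n-1)=C(18,7)=31824


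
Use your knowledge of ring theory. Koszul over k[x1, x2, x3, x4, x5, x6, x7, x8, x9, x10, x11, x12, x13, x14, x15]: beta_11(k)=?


C(n,i)=C(15,11)=1365


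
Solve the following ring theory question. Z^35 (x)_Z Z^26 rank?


rank(M(x)N) = rank(M)*rank(N)
35*26 = 910


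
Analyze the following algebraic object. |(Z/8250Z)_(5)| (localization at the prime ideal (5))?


5-primary part: 8250=5^3*66
Size=5^3=125


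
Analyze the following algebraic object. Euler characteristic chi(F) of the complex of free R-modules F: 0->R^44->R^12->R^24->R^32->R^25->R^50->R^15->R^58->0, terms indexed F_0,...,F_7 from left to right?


chi = sum (-1)^i * rank:
(-1)^0*44=44
(-1)^1*12=-12
(-1)^2*24=24
(-1)^3*32=-32
(-1)^4*25=25
(-1)^5*50=-50
(-1)^6*15=15
(-1)^7*58=-58
chi=-44


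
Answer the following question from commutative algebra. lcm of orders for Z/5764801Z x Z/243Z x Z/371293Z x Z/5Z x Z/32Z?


Exponent = lcm of the cyclic orders; pairwise coprime => product.
7^8*3^5*13^5*5^1*2^5=5764801*243*371293*5*32=83219928419103840


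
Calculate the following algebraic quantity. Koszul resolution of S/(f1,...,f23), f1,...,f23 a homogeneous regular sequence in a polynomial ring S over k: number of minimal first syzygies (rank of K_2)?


Regular sequence => Koszul complex is the minimal free resolution.
Syz_1 minimally generated by Koszul relations f_i*e_j - f_j*e_i (i<j): mu(Syz_1) = beta_2 = C(m,2) = m(m-1)/2
m=23
23*22/2 = 253


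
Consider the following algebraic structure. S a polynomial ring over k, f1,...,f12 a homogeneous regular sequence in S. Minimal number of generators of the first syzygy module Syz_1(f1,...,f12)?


Regular sequence => Koszul complex is the minimal free resolution.
Syz_1 minimally generated by Koszul relations f_i*e_j - f_j*e_i (i<j): mu(Syz_1) = beta_2 = C(m,2) = m(m-1)/2
m=12
12*11/2 = 66


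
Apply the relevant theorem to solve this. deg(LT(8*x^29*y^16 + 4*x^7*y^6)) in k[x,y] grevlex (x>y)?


LT: 8*x^29*y^16
deg_x=29, deg_y=16
Total=29+16=45


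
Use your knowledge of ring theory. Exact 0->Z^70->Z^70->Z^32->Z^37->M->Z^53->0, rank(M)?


Alt sum=0:
(-1)^0*70 + (-1)^1*70 + (-1)^2*32 + (-1)^3*37 + (-1)^4*? + (-1)^5*53=0
rank(M)=58


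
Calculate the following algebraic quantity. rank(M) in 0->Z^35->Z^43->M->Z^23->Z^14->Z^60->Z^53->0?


Alt sum=0:
(-1)^0*35 + (-1)^1*43 + (-1)^2*? + (-1)^3*23 + (-1)^4*14 + (-1)^5*60 + (-1)^6*53=0
rank(M)=24


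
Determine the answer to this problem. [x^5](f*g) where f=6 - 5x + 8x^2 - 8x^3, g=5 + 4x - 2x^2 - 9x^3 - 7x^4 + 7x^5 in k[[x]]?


[x^5] = sum a_i*b_j, i+j=5
  6*7=42
  -5*-7=35
  8*-9=-72
  -8*-2=16
Sum=21


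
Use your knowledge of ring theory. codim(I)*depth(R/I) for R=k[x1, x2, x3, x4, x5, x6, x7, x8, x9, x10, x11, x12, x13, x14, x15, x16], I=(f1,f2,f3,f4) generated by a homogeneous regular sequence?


codim=4, depth=dim(R/I)=16-4=12
Product=4*12=48


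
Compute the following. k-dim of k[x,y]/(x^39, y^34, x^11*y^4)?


k[x,y]/I, I = (x^39, y^34, x^11*y^4)
Rect: 39x34=1326. Corner: (39-11)x(34-4)=840.
dim = 1326-840 = 486


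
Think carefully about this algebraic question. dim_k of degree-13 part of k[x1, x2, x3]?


C(d+n-1,n-1)=C(15,2)=105


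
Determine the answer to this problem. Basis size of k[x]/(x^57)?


Basis: 1,x,...,x^56
dim=57


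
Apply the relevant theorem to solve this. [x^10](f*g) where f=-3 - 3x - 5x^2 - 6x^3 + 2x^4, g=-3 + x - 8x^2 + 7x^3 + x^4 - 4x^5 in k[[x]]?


[x^10] = sum a_i*b_j, i+j=10
Sum=0


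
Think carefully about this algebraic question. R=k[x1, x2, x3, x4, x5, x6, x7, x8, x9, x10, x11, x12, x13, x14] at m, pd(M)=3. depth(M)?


pd+depth=depth(R)=14
depth=14-3=11


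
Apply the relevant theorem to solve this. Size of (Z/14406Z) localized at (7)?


7-primary part: 14406=7^4*6
Size=7^4=2401


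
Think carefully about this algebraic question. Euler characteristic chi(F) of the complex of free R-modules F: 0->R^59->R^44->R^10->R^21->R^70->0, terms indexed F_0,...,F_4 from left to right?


chi = sum (-1)^i * rank:
(-1)^0*59=59
(-1)^1*44=-44
(-1)^2*10=10
(-1)^3*21=-21
(-1)^4*70=70
chi=74


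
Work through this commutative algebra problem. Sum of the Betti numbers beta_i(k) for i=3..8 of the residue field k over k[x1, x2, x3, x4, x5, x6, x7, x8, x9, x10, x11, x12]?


Koszul resolution: beta_i(k)=C(n,i), n=12
C(12,3)=220, C(12,4)=495, C(12,5)=792, C(12,6)=924, C(12,7)=792, C(12,8)=495
Sum=3718


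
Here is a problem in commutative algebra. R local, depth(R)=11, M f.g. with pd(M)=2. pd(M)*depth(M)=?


pd+depth=11
depth=11-2=9
pd*depth=2*9=18


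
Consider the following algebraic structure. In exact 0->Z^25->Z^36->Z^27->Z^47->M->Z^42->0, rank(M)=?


Alt sum=0:
(-1)^0*25 + (-1)^1*36 + (-1)^2*27 + (-1)^3*47 + (-1)^4*? + (-1)^5*42=0
rank(M)=73


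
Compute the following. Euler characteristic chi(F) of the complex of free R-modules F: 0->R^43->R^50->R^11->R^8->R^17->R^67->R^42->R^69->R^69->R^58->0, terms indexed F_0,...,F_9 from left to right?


chi = sum (-1)^i * rank:
(-1)^0*43=43
(-1)^1*50=-50
(-1)^2*11=11
(-1)^3*8=-8
(-1)^4*17=17
(-1)^5*67=-67
(-1)^6*42=42
(-1)^7*69=-69
(-1)^8*69=69
(-1)^9*58=-58
chi=-70


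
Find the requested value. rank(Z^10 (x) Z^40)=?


rank(M(x)N) = rank(M)*rank(N)
10*40 = 400


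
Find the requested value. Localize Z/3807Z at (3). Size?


3-primary part: 3807=3^4*47
Size=3^4=81


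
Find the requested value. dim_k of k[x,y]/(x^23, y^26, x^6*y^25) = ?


k[x,y]/I, I = (x^23, y^26, x^6*y^25)
Rect: 23x26=598. Corner: (23-6)x(26-25)=17.
dim = 598-17 = 581


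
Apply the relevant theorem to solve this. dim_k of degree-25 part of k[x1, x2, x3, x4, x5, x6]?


C(d+n-1,n-1)=C(30,5)=142506


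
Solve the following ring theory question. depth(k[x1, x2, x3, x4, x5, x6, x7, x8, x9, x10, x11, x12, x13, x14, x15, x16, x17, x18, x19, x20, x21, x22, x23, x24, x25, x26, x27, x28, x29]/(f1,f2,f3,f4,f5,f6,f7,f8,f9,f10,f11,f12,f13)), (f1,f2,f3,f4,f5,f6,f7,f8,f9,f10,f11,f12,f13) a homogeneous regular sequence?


depth(R)=29
depth(R/I)=29-13=16


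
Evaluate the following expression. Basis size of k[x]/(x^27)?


Basis: 1,x,...,x^26
dim=27


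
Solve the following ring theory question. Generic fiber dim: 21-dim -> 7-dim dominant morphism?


dim(fiber)=dim(X)-dim(Y)=21-7=14


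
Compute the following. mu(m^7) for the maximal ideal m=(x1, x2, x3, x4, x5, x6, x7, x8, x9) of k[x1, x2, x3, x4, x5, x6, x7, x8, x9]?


Graded Nakayama: mu(m^d) = dim_k (m^d/m^(d+1)) = #degree-7 monomials in 9 vars
C(n+d-1,d)=C(15,7)=6435


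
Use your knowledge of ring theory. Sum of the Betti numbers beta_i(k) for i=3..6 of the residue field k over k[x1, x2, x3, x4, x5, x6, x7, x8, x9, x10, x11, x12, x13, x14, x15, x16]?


Koszul resolution: beta_i(k)=C(n,i), n=16
C(16,3)=560, C(16,4)=1820, C(16,5)=4368, C(16,6)=8008
Sum=14756


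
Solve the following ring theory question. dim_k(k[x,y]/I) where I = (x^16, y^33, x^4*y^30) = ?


k[x,y]/I, I = (x^16, y^33, x^4*y^30)
Rect: 16x33=528. Corner: (16-4)x(33-30)=36.
dim = 528-36 = 492


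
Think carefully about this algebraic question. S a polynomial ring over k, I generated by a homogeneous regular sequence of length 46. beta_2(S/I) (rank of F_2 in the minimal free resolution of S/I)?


Regular sequence => Koszul complex is the minimal free resolution.
Syz_1 minimally generated by Koszul relations f_i*e_j - f_j*e_i (i<j): mu(Syz_1) = beta_2 = C(m,2) = m(m-1)/2
m=46
46*45/2 = 1035


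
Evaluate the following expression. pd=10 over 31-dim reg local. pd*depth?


pd+depth=31
depth=31-10=21
pd*depth=10*21=210


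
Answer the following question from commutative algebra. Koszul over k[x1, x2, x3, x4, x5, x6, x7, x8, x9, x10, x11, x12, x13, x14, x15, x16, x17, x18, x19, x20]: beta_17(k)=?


C(n,i)=C(20,17)=1140


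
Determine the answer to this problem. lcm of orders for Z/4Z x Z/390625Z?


Exponent = lcm of the cyclic orders; pairwise coprime => product.
2^2*5^8=4*390625=1562500


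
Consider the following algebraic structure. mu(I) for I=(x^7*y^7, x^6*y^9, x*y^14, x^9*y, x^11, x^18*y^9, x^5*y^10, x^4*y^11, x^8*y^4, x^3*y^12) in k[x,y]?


Remove redundant (divisible by others).
x^18*y^9 redundant.
Min: x^11, x^9*y, x^8*y^4, x^7*y^7, x^6*y^9, x^5*y^10, x^4*y^11, x^3*y^12, x*y^14
Count=9


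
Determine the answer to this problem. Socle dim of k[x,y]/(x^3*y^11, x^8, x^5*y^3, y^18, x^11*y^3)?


Socle = ann(m) = span of standard monomials u with x*u, y*u in I (staircase corners).
Redundant generators: x^11*y^3
Minimal generators: x^8, x^5*y^3, x^3*y^11, y^18
Corners: x^2y^17, x^4y^10, x^7y^2
Socle dim=3


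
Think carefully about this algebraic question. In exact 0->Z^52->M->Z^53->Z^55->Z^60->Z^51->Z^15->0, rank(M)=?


Alt sum=0:
(-1)^0*52 + (-1)^1*? + (-1)^2*53 + (-1)^3*55 + (-1)^4*60 + (-1)^5*51 + (-1)^6*15=0
rank(M)=74


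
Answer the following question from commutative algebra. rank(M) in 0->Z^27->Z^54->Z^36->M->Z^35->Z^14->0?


Alt sum=0:
(-1)^0*27 + (-1)^1*54 + (-1)^2*36 + (-1)^3*? + (-1)^4*35 + (-1)^5*14=0
rank(M)=30


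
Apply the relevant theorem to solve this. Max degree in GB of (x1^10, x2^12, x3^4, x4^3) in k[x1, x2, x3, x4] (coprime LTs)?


Pure powers, coprime LTs => already GB.
Degrees: 10, 12, 4, 3
Max=12


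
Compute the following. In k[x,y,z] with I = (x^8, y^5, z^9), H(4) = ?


Need i<8, j<5, k<9 with i+j+k=4.
For each i, j ranges over max(0,4-i-8)..min(4,4-i):
  i=0: j in [0,4] -> 5
  i=1: j in [0,3] -> 4
  i=2: j in [0,2] -> 3
  i=3: j in [0,1] -> 2
  i=4: j in [0,0] -> 1
H(4) = 5+4+3+2+1 = 15


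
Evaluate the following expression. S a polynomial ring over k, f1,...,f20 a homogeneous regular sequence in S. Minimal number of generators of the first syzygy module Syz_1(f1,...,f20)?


Regular sequence => Koszul complex is the minimal free resolution.
Syz_1 minimally generated by Koszul relations f_i*e_j - f_j*e_i (i<j): mu(Syz_1) = beta_2 = C(m,2) = m(m-1)/2
m=20
20*19/2 = 190


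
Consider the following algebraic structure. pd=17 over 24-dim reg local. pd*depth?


pd+depth=24
depth=24-17=7
pd*depth=17*7=119


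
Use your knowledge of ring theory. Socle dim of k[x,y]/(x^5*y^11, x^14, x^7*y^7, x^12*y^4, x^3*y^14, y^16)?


Socle = ann(m) = span of standard monomials u with x*u, y*u in I (staircase corners).
Minimal generators: x^14, x^12*y^4, x^7*y^7, x^5*y^11, x^3*y^14, y^16
Corners: x^2y^15, x^4y^13, x^6y^10, x^11y^6, x^13y^3
Socle dim=5


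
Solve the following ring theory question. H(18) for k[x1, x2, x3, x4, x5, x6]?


C(d+n-1,n-1)=C(23,5)=33649


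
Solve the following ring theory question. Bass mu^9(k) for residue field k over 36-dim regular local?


C(n,i)=C(36,9)=94143280


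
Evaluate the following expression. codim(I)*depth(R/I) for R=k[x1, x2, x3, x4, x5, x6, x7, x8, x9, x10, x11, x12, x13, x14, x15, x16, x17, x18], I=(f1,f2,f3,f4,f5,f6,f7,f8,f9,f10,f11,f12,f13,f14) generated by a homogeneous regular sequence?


codim=14, depth=dim(R/I)=18-14=4
Product=14*4=56


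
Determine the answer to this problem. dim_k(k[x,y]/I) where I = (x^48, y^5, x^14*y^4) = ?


k[x,y]/I, I = (x^48, y^5, x^14*y^4)
Rect: 48x5=240. Corner: (48-14)x(5-4)=34.
dim = 240-34 = 206


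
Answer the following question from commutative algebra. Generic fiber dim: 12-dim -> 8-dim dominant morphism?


dim(fiber)=dim(X)-dim(Y)=12-8=4


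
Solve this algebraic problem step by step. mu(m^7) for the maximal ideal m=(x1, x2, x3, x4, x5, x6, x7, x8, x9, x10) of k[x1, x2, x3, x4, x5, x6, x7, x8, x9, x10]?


Graded Nakayama: mu(m^d) = dim_k (m^d/m^(d+1)) = #degree-7 monomials in 10 vars
C(n+d-1,d)=C(16,7)=11440


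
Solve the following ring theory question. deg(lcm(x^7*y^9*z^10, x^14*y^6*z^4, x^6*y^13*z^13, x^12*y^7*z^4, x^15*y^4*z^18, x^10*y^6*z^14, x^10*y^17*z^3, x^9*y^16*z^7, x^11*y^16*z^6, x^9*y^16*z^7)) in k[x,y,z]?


lcm = componentwise max:
x: max(7,14,6,12,15,10,10,9,11,9)=15
y: max(9,6,13,7,4,6,17,16,16,16)=17
z: max(10,4,13,4,18,14,3,7,6,7)=18
Total=15+17+18=50


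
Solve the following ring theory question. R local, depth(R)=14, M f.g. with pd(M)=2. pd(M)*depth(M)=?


pd+depth=14
depth=14-2=12
pd*depth=2*12=24


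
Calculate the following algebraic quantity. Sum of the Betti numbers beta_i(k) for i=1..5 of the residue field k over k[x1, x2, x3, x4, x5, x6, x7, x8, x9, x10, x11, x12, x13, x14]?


Koszul resolution: beta_i(k)=C(n,i), n=14
C(14,1)=14, C(14,2)=91, C(14,3)=364, C(14,4)=1001, C(14,5)=2002
Sum=3472


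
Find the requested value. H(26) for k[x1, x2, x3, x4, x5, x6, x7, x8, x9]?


C(d+n-1,n-1)=C(34,8)=18156204


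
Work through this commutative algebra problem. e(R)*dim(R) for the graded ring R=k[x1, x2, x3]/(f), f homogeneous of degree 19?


e(R)=deg(f)=19, dim(R)=3-1=2
e*dim=19*2=38


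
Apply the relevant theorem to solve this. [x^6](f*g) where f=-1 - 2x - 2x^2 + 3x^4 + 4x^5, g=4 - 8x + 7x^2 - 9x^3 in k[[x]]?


[x^6] = sum a_i*b_j, i+j=6
  3*7=21
  4*-8=-32
Sum=-11


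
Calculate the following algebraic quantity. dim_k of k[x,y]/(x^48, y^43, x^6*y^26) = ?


k[x,y]/I, I = (x^48, y^43, x^6*y^26)
Rect: 48x43=2064. Corner: (48-6)x(43-26)=714.
dim = 2064-714 = 1350


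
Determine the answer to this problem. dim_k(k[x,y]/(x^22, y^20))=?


Basis: x^i*y^j, i<22, j<20
22*20=440


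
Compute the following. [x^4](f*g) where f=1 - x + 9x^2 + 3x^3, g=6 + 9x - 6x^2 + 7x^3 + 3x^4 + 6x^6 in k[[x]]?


[x^4] = sum a_i*b_j, i+j=4
  1*3=3
  -1*7=-7
  9*-6=-54
  3*9=27
Sum=-31


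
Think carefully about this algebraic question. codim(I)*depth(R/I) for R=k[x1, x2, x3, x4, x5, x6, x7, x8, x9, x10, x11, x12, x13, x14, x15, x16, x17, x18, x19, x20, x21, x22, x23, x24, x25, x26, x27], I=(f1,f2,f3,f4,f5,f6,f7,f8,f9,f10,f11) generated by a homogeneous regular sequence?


codim=11, depth=dim(R/I)=27-11=16
Product=11*16=176


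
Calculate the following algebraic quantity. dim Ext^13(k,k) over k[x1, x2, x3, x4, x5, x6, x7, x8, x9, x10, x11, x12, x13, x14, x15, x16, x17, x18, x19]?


C(n,i)=C(19,13)=27132


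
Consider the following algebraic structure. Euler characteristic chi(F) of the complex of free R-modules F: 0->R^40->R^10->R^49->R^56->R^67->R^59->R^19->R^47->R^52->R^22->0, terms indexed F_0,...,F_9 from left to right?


chi = sum (-1)^i * rank:
(-1)^0*40=40
(-1)^1*10=-10
(-1)^2*49=49
(-1)^3*56=-56
(-1)^4*67=67
(-1)^5*59=-59
(-1)^6*19=19
(-1)^7*47=-47
(-1)^8*52=52
(-1)^9*22=-22
chi=33


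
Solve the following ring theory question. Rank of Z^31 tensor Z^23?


rank(M(x)N) = rank(M)*rank(N)
31*23 = 713


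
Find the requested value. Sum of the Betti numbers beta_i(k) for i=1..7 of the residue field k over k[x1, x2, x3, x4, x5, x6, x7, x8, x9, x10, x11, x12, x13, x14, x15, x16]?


Koszul resolution: beta_i(k)=C(n,i), n=16
C(16,1)=16, C(16,2)=120, C(16,3)=560, C(16,4)=1820, C(16,5)=4368, C(16,6)=8008, C(16,7)=11440
Sum=26332


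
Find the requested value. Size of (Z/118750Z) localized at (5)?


5-primary part: 118750=5^5*38
Size=5^5=3125


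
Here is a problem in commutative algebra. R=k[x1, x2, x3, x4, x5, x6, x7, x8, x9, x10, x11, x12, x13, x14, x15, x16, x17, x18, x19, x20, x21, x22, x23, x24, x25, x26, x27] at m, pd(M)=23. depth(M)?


pd+depth=depth(R)=27
depth=27-23=4


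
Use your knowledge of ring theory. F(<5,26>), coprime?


gcd(5,26)=1 => F=ab-a-b=5*26-5-26=130-31=99


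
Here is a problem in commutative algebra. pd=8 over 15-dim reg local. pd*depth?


pd+depth=15
depth=15-8=7
pd*depth=8*7=56


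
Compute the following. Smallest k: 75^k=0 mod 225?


75^k mod 225:
k=1: 75
k=2: 0
First zero at k = 2


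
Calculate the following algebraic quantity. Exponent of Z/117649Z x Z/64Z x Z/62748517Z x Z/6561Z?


Exponent = lcm of the cyclic orders; pairwise coprime => product.
7^6*2^6*13^7*3^8=117649*64*62748517*6561=3099857415317312832


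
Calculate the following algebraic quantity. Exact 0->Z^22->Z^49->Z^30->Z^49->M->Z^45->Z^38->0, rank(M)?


Alt sum=0:
(-1)^0*22 + (-1)^1*49 + (-1)^2*30 + (-1)^3*49 + (-1)^4*? + (-1)^5*45 + (-1)^6*38=0
rank(M)=53


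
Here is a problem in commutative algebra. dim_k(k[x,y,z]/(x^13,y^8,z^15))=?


Basis: x^iy^jz^k, i<13,j<8,k<15
13*8*15=1560


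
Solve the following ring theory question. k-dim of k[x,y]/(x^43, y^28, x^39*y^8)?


k[x,y]/I, I = (x^43, y^28, x^39*y^8)
Rect: 43x28=1204. Corner: (43-39)x(28-8)=80.
dim = 1204-80 = 1124


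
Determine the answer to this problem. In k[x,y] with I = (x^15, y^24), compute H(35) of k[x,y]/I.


k[x,y], I = (x^15, y^24), d = 35
Need i < 15 and d-i < 24.
Range: 12 <= i <= 14.
H(35) = 3


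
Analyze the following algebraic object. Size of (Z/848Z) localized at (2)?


2-primary part: 848=2^4*53
Size=2^4=16


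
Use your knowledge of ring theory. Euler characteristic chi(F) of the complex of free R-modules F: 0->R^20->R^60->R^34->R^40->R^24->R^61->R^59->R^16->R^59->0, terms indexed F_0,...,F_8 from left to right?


chi = sum (-1)^i * rank:
(-1)^0*20=20
(-1)^1*60=-60
(-1)^2*34=34
(-1)^3*40=-40
(-1)^4*24=24
(-1)^5*61=-61
(-1)^6*59=59
(-1)^7*16=-16
(-1)^8*59=59
chi=19


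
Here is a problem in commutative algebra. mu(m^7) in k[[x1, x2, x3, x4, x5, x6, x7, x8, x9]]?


C(n+d-1,d)=C(15,7)=6435


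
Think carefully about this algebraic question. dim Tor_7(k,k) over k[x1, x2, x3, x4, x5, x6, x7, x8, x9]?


Koszul: C(n,i)=C(9,7)=36


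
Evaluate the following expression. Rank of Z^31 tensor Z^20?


rank(M(x)N) = rank(M)*rank(N)
31*20 = 620


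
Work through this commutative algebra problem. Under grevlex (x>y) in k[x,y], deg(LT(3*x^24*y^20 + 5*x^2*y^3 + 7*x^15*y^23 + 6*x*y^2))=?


LT: 3*x^24*y^20
deg_x=24, deg_y=20
Total=24+20=44


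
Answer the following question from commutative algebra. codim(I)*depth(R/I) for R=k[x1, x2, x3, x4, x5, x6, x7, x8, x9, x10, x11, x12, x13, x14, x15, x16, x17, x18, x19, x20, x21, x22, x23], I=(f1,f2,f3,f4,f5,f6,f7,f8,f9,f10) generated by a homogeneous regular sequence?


codim=10, depth=dim(R/I)=23-10=13
Product=10*13=130


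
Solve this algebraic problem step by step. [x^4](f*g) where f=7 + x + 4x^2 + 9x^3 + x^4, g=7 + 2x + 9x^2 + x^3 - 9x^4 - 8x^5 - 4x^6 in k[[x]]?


[x^4] = sum a_i*b_j, i+j=4
  7*-9=-63
  1*1=1
  4*9=36
  9*2=18
  1*7=7
Sum=-1


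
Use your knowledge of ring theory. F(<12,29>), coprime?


gcd(12,29)=1 => F=ab-a-b=12*29-12-29=348-41=307


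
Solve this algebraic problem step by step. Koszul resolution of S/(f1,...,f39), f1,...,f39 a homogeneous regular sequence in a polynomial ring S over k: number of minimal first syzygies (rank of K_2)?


Regular sequence => Koszul complex is the minimal free resolution.
Syz_1 minimally generated by Koszul relations f_i*e_j - f_j*e_i (i<j): mu(Syz_1) = beta_2 = C(m,2) = m(m-1)/2
m=39
39*38/2 = 741


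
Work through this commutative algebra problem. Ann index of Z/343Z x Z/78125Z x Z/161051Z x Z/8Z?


Exponent = lcm of the cyclic orders; pairwise coprime => product.
7^3*5^7*11^5*2^3=343*78125*161051*8=34525308125000


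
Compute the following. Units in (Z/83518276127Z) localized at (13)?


Local ring = Z/62748517Z.
phi(62748517) = 13^6*(13-1) = 57921708


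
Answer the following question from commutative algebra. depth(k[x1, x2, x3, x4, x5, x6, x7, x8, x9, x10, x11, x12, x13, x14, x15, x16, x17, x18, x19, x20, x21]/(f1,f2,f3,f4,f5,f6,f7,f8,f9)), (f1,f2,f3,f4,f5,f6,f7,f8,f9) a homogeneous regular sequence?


depth(R)=21
depth(R/I)=21-9=12


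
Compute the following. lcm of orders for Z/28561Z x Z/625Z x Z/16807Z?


Exponent = lcm of the cyclic orders; pairwise coprime => product.
13^4*5^4*7^5=28561*625*16807=300015454375


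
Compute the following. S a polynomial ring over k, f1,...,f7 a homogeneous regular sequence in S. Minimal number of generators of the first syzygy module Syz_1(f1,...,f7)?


Regular sequence => Koszul complex is the minimal free resolution.
Syz_1 minimally generated by Koszul relations f_i*e_j - f_j*e_i (i<j): mu(Syz_1) = beta_2 = C(m,2) = m(m-1)/2
m=7
7*6/2 = 21


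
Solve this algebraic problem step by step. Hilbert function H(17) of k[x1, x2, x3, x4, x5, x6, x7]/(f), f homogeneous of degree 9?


C(23,6)-C(14,6)=100947-3003=97944


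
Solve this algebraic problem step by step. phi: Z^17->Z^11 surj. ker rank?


rank(ker) = 17-11 = 6


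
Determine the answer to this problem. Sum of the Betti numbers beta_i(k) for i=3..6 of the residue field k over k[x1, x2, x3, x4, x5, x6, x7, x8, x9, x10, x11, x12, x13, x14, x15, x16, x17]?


Koszul resolution: beta_i(k)=C(n,i), n=17
C(17,3)=680, C(17,4)=2380, C(17,5)=6188, C(17,6)=12376
Sum=21624


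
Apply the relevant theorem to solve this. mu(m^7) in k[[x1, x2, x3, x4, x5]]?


C(n+d-1,d)=C(11,7)=330
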